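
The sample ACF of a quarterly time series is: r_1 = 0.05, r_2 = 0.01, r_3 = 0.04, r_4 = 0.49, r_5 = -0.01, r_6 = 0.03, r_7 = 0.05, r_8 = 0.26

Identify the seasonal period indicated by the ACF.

4

The largest autocorrelation is r_4 = 0.49, with a weaker echo at lag 8 (0.26); the remaining lags stay at or below 0.05.
The dominant spike at lag 4 indicates a seasonal period of 4.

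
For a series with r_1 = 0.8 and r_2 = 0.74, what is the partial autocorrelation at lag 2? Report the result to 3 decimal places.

φ_{22} = (r_2 − r_1²) / (1 − r_1²)
r_1² = (0.8)² = 0.64
Numerator = 0.74 − 0.6400 = 0.1000; denominator = 1 − 0.6400 = 0.3600
φ_{22} = 0.1000 / 0.3600 = 0.278

0.278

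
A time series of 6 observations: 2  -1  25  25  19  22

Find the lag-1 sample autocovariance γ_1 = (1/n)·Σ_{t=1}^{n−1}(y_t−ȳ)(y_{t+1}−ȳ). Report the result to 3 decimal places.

Mean ȳ = (2 − 1 + 25 + 25 + 19 + 22)/6 = 15.3333
Σ_{t=1}^{5}(y_t−ȳ)(y_{t+1}−ȳ) = 213.2222
γ_1 = 213.2222 / 6 = 35.537

35.537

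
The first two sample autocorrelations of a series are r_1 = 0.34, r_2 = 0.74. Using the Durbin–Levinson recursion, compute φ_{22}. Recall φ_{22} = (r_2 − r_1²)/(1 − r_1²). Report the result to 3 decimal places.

φ_{22} = (r_2 − r_1²) / (1 − r_1²)
r_1² = (0.34)² = 0.1156
Numerator = 0.74 − 0.1156 = 0.6244; denominator = 1 − 0.1156 = 0.8844
φ_{22} = 0.6244 / 0.8844 = 0.706

0.706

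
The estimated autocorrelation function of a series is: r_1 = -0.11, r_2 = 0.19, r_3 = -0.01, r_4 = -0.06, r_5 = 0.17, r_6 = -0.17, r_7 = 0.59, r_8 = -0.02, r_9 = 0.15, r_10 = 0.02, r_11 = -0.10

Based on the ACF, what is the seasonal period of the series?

7

The largest autocorrelation is r_7 = 0.59; the remaining lags stay at or below 0.19.
The dominant spike at lag 7 indicates a seasonal period of 7.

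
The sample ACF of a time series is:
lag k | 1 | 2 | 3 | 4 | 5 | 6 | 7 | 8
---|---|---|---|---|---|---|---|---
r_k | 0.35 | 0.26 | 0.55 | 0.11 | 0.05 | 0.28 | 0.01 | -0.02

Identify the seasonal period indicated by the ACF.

3

The largest autocorrelation is r_3 = 0.55; the remaining lags stay at or below 0.35. The elevated value at lag 1 (0.35), dropping to 0.26 at lag 2, reflects decaying short-term dependence rather than seasonality.
The dominant spike at lag 3 indicates a seasonal period of 3.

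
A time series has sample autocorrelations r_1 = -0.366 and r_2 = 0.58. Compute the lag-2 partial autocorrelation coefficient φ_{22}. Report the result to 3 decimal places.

0.515

φ_{22} = (r_2 − r_1²) / (1 − r_1²)
r_1² = (-0.366)² = 0.133956
Numerator = 0.58 − 0.1340 = 0.4460; denominator = 1 − 0.1340 = 0.8660
φ_{22} = 0.4460 / 0.8660 = 0.515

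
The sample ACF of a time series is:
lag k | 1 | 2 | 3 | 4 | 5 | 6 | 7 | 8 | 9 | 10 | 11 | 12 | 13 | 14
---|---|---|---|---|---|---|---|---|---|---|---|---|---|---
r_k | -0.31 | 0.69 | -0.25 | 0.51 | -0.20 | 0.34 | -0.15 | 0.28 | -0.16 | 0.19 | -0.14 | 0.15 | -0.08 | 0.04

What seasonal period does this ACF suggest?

The largest autocorrelation is r_2 = 0.69, with weaker echoes at lags 4 (0.51), 6 (0.34), 8 (0.28), 10 (0.19) and 12 (0.15); the remaining lags stay at or below 0.04.
The dominant spike at lag 2 indicates a seasonal period of 2.

2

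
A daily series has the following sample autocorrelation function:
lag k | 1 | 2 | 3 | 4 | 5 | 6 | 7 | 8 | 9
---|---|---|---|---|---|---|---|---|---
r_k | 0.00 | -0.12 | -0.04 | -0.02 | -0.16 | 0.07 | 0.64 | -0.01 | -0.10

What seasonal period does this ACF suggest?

The largest autocorrelation is r_7 = 0.64; the remaining lags stay at or below 0.07.
The dominant spike at lag 7 indicates a seasonal period of 7.

7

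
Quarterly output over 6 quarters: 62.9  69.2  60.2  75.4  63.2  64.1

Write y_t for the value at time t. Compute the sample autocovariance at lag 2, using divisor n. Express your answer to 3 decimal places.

Mean ȳ = (62.9 + 69.2 + 60.2 + 75.4 + 63.2 + 64.1)/6 = 65.8333
Deviations: -2.9333, 3.3667, -5.6333, 9.5667, -2.6333, -1.7333
Σ_{t=1}^{4}(y_t−ȳ)(y_{t+2}−ȳ) = 46.9844
γ_2 = 46.9844 / 6 = 7.831

7.831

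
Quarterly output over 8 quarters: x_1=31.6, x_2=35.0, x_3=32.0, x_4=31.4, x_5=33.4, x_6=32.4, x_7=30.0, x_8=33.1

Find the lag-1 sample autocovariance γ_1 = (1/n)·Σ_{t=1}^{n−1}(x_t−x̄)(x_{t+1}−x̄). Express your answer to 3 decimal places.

Mean x̄ = (31.6 + 35.0 + 32.0 + 31.4 + 33.4 + 32.4 + 30.0 + 33.1)/8 = 32.3625
Deviations: -0.7625, 2.6375, -0.3625, -0.9625, 1.0375, 0.0375, -2.3625, 0.7375
Σ_{t=1}^{7}(x_t−x̄)(x_{t+1}−x̄) = -5.4089
γ_1 = -5.4089 / 8 = -0.676

-0.676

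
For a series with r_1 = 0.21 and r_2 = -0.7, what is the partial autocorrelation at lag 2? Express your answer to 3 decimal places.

φ_{22} = (r_2 − r_1²) / (1 − r_1²)
r_1² = (0.21)² = 0.0441
Numerator = -0.7 − 0.0441 = -0.7441; denominator = 1 − 0.0441 = 0.9559
φ_{22} = -0.7441 / 0.9559 = -0.778

-0.778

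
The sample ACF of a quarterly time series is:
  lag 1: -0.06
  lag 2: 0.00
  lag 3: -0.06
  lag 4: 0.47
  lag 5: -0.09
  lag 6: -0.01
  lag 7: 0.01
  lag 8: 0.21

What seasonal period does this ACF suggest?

4

The largest autocorrelation is r_4 = 0.47, with a weaker echo at lag 8 (0.21); the remaining lags stay at or below 0.01.
The dominant spike at lag 4 indicates a seasonal period of 4.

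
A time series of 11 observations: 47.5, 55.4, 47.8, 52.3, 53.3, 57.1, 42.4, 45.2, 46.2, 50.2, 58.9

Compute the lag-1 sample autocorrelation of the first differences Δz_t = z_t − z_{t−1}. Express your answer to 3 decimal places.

-0.298

First differences Δz: 7.9, -7.6, 4.5, 1.0, 3.8, -14.7, 2.8, 1.0, 4.0, 8.7
Mean of differences = 1.1400
Numerator Σ(Δz_t−Δz̄)(Δz_{t+1}−Δz̄) = -136.7316
Denominator Σ(Δz_t−Δz̄)² = 459.4840
r_1(Δz) = -136.7316 / 459.4840 = -0.298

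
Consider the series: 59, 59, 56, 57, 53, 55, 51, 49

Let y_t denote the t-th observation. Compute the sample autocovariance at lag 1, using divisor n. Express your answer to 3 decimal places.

Mean ȳ = (59 + 59 + 56 + 57 + 53 + 55 + 51 + 49)/8 = 54.8750
Deviations: 4.1250, 4.1250, 1.1250, 2.1250, -1.8750, 0.1250, -3.8750, -5.8750
Σ_{t=1}^{7}(y_t−ȳ)(y_{t+1}−ȳ) = 42.1094
γ_1 = 42.1094 / 8 = 5.264

5.264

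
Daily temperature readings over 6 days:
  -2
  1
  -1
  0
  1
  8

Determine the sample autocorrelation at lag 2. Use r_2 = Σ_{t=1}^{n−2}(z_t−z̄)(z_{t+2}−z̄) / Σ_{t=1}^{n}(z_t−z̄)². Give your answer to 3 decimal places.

-0.009

Mean z̄ = (-2 + 1 − 1 + 0 + 1 + 8)/6 = 1.1667
Σ(z_t−z̄)(z_{t+2}−z̄) = (6.8611) + (0.1944) + (0.3611) + (-7.9722) = -0.5556
Denominator Σ(z_t−z̄)² = 62.8333
r_2 = -0.5556 / 62.8333 = -0.009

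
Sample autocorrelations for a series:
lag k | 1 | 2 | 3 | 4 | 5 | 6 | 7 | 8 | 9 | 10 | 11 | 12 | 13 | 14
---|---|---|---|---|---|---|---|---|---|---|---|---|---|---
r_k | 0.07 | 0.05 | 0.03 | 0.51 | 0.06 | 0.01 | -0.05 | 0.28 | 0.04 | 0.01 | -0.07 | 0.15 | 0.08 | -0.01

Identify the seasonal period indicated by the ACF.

The largest autocorrelation is r_4 = 0.51, with weaker echoes at lags 8 (0.28) and 12 (0.15); the remaining lags stay at or below 0.08.
The dominant spike at lag 4 indicates a seasonal period of 4.

4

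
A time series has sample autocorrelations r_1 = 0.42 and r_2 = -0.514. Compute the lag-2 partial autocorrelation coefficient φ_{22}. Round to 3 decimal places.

-0.838

φ_{22} = (r_2 − r_1²) / (1 − r_1²)
r_1² = (0.42)² = 0.1764
Numerator = -0.514 − 0.1764 = -0.6904; denominator = 1 − 0.1764 = 0.8236
φ_{22} = -0.6904 / 0.8236 = -0.838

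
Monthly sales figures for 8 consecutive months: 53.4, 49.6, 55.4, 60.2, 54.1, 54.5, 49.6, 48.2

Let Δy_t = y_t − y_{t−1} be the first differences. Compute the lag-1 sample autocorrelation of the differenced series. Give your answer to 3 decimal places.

First differences Δy: -3.8, 5.8, 4.8, -6.1, 0.4, -4.9, -1.4
Mean of differences = -0.7429
Numerator Σ(Δy_t−Δȳ)(Δy_{t+1}−Δȳ) = -21.5718
Denominator Σ(Δy_t−Δȳ)² = 130.5971
r_1(Δy) = -21.5718 / 130.5971 = -0.165

-0.165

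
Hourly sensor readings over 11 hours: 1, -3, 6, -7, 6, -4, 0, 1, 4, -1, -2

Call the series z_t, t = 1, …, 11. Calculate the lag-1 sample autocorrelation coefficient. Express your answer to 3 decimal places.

-0.753

Mean z̄ = (1 − 3 + 6 − 7 + 6 − 4 + 0 + 1 + 4 − 1 − 2)/11 = 0.0909
Numerator Σ_{t=1}^{10}(z_t−z̄)(z_{t+1}−z̄) = -127.1901
Denominator Σ(z_t−z̄)² = 168.9091
r_1 = -127.1901 / 168.9091 = -0.753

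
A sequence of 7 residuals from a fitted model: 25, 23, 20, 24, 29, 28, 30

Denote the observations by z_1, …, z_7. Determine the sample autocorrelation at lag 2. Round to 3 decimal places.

Mean z̄ = (25 + 23 + 20 + 24 + 29 + 28 + 30)/7 = 25.5714
Deviations from mean: -0.5714, -2.5714, -5.5714, -1.5714, 3.4286, 2.4286, 4.4286
Σ(z_t−z̄)(z_{t+2}−z̄) = (3.1837) + (4.0408) + (-19.1020) + (-3.8163) + (15.1837) = -0.5102
Denominator Σ(z_t−z̄)² = 77.7143
r_2 = -0.5102 / 77.7143 = -0.007

-0.007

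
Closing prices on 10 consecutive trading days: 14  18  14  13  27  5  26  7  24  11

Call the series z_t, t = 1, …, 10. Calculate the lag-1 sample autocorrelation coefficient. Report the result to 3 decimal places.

-0.877

Mean z̄ = (14 + 18 + 14 + 13 + 27 + 5 + 26 + 7 + 24 + 11)/10 = 15.9000
Numerator Σ_{t=1}^{9}(z_t−z̄)(z_{t+1}−z̄) = -467.4100
Denominator Σ(z_t−z̄)² = 532.9000
r_1 = -467.4100 / 532.9000 = -0.877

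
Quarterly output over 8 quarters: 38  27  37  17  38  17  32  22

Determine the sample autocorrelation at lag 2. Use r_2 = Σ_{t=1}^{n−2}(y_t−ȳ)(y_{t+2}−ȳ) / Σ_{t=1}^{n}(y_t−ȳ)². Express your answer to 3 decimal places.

Mean ȳ = (38 + 27 + 37 + 17 + 38 + 17 + 32 + 22)/8 = 28.5000
Σ(y_t−ȳ)(y_{t+2}−ȳ) = (80.7500) + (17.2500) + (80.7500) + (132.2500) + (33.2500) + (74.7500) = 419.0000
Denominator Σ(y_t−ȳ)² = 574.0000
r_2 = 419.0000 / 574.0000 = 0.730

0.730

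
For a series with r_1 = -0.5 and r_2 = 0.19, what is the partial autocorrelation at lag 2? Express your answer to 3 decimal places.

φ_{22} = (r_2 − r_1²) / (1 − r_1²)
r_1² = (-0.5)² = 0.25
Numerator = 0.19 − 0.2500 = -0.0600; denominator = 1 − 0.2500 = 0.7500
φ_{22} = -0.0600 / 0.7500 = -0.080

-0.080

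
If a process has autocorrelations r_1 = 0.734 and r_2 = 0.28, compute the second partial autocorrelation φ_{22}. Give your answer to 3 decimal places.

-0.561

φ_{22} = (r_2 − r_1²) / (1 − r_1²)
r_1² = (0.734)² = 0.538756
Numerator = 0.28 − 0.5388 = -0.2588; denominator = 1 − 0.5388 = 0.4612
φ_{22} = -0.2588 / 0.4612 = -0.561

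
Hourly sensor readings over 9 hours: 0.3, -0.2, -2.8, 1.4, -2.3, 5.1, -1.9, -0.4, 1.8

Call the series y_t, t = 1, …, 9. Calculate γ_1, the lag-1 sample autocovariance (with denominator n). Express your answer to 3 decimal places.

-3.101

Mean ȳ = (0.3 − 0.2 − 2.8 + 1.4 − 2.3 + 5.1 − 1.9 − 0.4 + 1.8)/9 = 0.1111
Σ_{t=1}^{8}(y_t−ȳ)(y_{t+1}−ȳ) = -27.9101
γ_1 = -27.9101 / 9 = -3.101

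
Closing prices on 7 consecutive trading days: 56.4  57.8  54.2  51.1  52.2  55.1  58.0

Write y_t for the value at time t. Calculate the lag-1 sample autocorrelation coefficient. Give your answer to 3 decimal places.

Mean ȳ = (56.4 + 57.8 + 54.2 + 51.1 + 52.2 + 55.1 + 58.0)/7 = 54.9714
Deviations from mean: 1.4286, 2.8286, -0.7714, -3.8714, -2.7714, 0.1286, 3.0286
Numerator Σ_{t=1}^{6}(y_t−ȳ)(y_{t+1}−ȳ) = 15.6078
Denominator Σ(y_t−ȳ)² = 42.4943
r_1 = 15.6078 / 42.4943 = 0.367

0.367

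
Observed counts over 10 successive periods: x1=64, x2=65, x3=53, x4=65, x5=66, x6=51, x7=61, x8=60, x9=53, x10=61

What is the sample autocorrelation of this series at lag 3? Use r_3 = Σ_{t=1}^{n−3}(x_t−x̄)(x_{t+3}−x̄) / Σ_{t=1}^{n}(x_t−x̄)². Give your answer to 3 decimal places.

0.644

Mean x̄ = (64 + 65 + 53 + 65 + 66 + 51 + 61 + 60 + 53 + 61)/10 = 59.9000
Numerator Σ_{t=1}^{7}(x_t−x̄)(x_{t+3}−x̄) = 182.2700
Denominator Σ(x_t−x̄)² = 282.9000
r_3 = 182.2700 / 282.9000 = 0.644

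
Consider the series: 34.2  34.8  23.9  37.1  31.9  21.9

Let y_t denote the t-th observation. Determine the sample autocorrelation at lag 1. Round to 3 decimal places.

-0.306

Mean ȳ = (34.2 + 34.8 + 23.9 + 37.1 + 31.9 + 21.9)/6 = 30.6333
Numerator Σ_{t=1}^{5}(y_t−ȳ)(y_{t+1}−ȳ) = -59.6078
Denominator Σ(y_t−ȳ)² = 195.1133
r_1 = -59.6078 / 195.1133 = -0.306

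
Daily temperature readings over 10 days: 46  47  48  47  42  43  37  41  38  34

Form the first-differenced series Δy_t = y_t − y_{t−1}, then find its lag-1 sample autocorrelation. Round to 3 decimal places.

First differences Δy: 1, 1, -1, -5, 1, -6, 4, -3, -4
Mean of differences = -1.3333
Numerator Σ(Δy_t−Δȳ)(Δy_{t+1}−Δȳ) = -43.7778
Denominator Σ(Δy_t−Δȳ)² = 90.0000
r_1(Δy) = -43.7778 / 90.0000 = -0.486

-0.486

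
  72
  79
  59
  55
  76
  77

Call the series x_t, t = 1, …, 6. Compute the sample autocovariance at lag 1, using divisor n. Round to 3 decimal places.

5.370

Mean x̄ = (72 + 79 + 59 + 55 + 76 + 77)/6 = 69.6667
Deviations: 2.3333, 9.3333, -10.6667, -14.6667, 6.3333, 7.3333
Σ_{t=1}^{5}(x_t−x̄)(x_{t+1}−x̄) = 32.2222
γ_1 = 32.2222 / 6 = 5.370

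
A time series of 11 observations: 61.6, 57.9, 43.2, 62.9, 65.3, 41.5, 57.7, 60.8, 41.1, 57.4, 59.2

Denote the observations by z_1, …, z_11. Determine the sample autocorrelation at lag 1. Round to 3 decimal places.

-0.361

Mean z̄ = (61.6 + 57.9 + 43.2 + 62.9 + 65.3 + 41.5 + 57.7 + 60.8 + 41.1 + 57.4 + 59.2)/11 = 55.3273
Numerator Σ_{t=1}^{10}(z_t−z̄)(z_{t+1}−z̄) = -288.4207
Denominator Σ(z_t−z̄)² = 798.3218
r_1 = -288.4207 / 798.3218 = -0.361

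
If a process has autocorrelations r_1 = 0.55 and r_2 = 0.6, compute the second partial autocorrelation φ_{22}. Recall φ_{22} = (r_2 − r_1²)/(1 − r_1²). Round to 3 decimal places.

0.427

φ_{22} = (r_2 − r_1²) / (1 − r_1²)
r_1² = (0.55)² = 0.3025
Numerator = 0.6 − 0.3025 = 0.2975; denominator = 1 − 0.3025 = 0.6975
φ_{22} = 0.2975 / 0.6975 = 0.427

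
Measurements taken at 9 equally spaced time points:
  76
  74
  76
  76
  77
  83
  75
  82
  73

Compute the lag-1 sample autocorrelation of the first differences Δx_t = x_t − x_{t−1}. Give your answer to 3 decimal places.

-0.682

First differences Δx: -2, 2, 0, 1, 6, -8, 7, -9
Mean of differences = -0.3750
Numerator Σ(Δx_t−Δx̄)(Δx_{t+1}−Δx̄) = -162.1406
Denominator Σ(Δx_t−Δx̄)² = 237.8750
r_1(Δx) = -162.1406 / 237.8750 = -0.682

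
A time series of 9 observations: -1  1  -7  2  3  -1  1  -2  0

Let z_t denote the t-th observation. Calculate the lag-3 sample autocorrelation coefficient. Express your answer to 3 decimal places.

Mean z̄ = (-1 + 1 − 7 + 2 + 3 − 1 + 1 − 2 + 0)/9 = -0.4444
Σ(z_t−z̄)(z_{t+3}−z̄) = (-1.3580) + (4.9753) + (3.6420) + (3.5309) + (-5.3580) + (-0.2469) = 5.1852
Denominator Σ(z_t−z̄)² = 68.2222
r_3 = 5.1852 / 68.2222 = 0.076

0.076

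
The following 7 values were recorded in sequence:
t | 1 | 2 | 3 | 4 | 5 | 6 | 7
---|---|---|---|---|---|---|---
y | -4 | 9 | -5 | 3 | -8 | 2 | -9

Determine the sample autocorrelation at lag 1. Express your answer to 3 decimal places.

Mean ȳ = (-4 + 9 − 5 + 3 − 8 + 2 − 9)/7 = -1.7143
Deviations from mean: -2.2857, 10.7143, -3.2857, 4.7143, -6.2857, 3.7143, -7.2857
Numerator Σ_{t=1}^{6}(y_t−ȳ)(y_{t+1}−ȳ) = -155.2245
Denominator Σ(y_t−ȳ)² = 259.4286
r_1 = -155.2245 / 259.4286 = -0.598

-0.598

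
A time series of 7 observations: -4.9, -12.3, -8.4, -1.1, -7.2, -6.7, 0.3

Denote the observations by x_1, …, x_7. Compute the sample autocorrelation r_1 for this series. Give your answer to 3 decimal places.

-0.105

Mean x̄ = (-4.9 − 12.3 − 8.4 − 1.1 − 7.2 − 6.7 + 0.3)/7 = -5.7571
Deviations from mean: 0.8571, -6.5429, -2.6429, 4.6571, -1.4429, -0.9429, 6.0571
Numerator Σ_{t=1}^{6}(x_t−x̄)(x_{t+1}−x̄) = -11.6947
Denominator Σ(x_t−x̄)² = 111.8771
r_1 = -11.6947 / 111.8771 = -0.105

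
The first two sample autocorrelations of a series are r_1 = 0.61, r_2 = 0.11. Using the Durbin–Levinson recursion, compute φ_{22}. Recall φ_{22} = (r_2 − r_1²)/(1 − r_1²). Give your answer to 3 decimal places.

-0.417

φ_{22} = (r_2 − r_1²) / (1 − r_1²)
r_1² = (0.61)² = 0.3721
Numerator = 0.11 − 0.3721 = -0.2621; denominator = 1 − 0.3721 = 0.6279
φ_{22} = -0.2621 / 0.6279 = -0.417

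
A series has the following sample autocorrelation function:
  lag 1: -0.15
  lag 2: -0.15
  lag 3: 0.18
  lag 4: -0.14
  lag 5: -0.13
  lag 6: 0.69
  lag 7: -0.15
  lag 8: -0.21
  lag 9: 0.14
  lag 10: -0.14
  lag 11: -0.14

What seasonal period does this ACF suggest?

The largest autocorrelation is r_6 = 0.69; the remaining lags stay at or below 0.18.
The dominant spike at lag 6 indicates a seasonal period of 6.

6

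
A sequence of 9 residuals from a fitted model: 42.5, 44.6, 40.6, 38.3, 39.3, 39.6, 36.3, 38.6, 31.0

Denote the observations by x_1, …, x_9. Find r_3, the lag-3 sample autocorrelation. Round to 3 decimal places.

-0.024

Mean x̄ = (42.5 + 44.6 + 40.6 + 38.3 + 39.3 + 39.6 + 36.3 + 38.6 + 31.0)/9 = 38.9778
Σ(x_t−x̄)(x_{t+3}−x̄) = (-2.3873) + (1.8116) + (1.0094) + (1.8149) + (-0.1217) + (-4.9640) = -2.8370
Denominator Σ(x_t−x̄)² = 118.5556
r_3 = -2.8370 / 118.5556 = -0.024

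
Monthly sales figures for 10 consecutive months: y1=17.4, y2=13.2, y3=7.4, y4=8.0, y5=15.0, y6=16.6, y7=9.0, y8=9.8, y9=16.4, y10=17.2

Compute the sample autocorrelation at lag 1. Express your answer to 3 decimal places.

0.181

Mean ȳ = (17.4 + 13.2 + 7.4 + 8.0 + 15.0 + 16.6 + 9.0 + 9.8 + 16.4 + 17.2)/10 = 13.0000
Numerator Σ_{t=1}^{9}(y_t−ȳ)(y_{t+1}−ȳ) = 26.7600
Denominator Σ(y_t−ȳ)² = 148.1600
r_1 = 26.7600 / 148.1600 = 0.181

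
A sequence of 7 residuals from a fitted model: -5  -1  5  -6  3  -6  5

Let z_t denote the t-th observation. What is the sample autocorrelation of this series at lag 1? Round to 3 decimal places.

Mean z̄ = (-5 − 1 + 5 − 6 + 3 − 6 + 5)/7 = -0.7143
Deviations from mean: -4.2857, -0.2857, 5.7143, -5.2857, 3.7143, -5.2857, 5.7143
Σ(z_t−z̄)(z_{t+1}−z̄) = (1.2245) + (-1.6327) + (-30.2041) + (-19.6327) + (-19.6327) + (-30.2041) = -100.0816
Denominator Σ(z_t−z̄)² = 153.4286
r_1 = -100.0816 / 153.4286 = -0.652

-0.652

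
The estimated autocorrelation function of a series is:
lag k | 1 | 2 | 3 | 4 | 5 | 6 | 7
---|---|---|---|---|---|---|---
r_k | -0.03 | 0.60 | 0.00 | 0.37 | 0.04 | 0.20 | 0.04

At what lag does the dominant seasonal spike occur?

The largest autocorrelation is r_2 = 0.60, with weaker echoes at lags 4 (0.37) and 6 (0.20); the remaining lags stay at or below 0.04.
The dominant spike at lag 2 indicates a seasonal period of 2.

2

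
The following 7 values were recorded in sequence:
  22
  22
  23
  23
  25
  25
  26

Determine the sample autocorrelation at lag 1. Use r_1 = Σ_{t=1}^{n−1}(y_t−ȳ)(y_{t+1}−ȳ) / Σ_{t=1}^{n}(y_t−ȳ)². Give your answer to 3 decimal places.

0.541

Mean ȳ = (22 + 22 + 23 + 23 + 25 + 25 + 26)/7 = 23.7143
Deviations from mean: -1.7143, -1.7143, -0.7143, -0.7143, 1.2857, 1.2857, 2.2857
Σ(y_t−ȳ)(y_{t+1}−ȳ) = (2.9388) + (1.2245) + (0.5102) + (-0.9184) + (1.6531) + (2.9388) = 8.3469
Denominator Σ(y_t−ȳ)² = 15.4286
r_1 = 8.3469 / 15.4286 = 0.541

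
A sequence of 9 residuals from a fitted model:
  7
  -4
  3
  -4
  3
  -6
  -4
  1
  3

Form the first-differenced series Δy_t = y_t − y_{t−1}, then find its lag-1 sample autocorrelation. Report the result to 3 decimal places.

-0.615

First differences Δy: -11, 7, -7, 7, -9, 2, 5, 2
Mean of differences = -0.5000
Numerator Σ(Δy_t−Δȳ)(Δy_{t+1}−Δȳ) = -233.7500
Denominator Σ(Δy_t−Δȳ)² = 380.0000
r_1(Δy) = -233.7500 / 380.0000 = -0.615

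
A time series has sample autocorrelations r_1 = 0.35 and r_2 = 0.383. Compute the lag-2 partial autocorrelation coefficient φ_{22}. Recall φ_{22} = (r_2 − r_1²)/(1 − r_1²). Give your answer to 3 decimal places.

0.297

φ_{22} = (r_2 − r_1²) / (1 − r_1²)
r_1² = (0.35)² = 0.1225
Numerator = 0.383 − 0.1225 = 0.2605; denominator = 1 − 0.1225 = 0.8775
φ_{22} = 0.2605 / 0.8775 = 0.297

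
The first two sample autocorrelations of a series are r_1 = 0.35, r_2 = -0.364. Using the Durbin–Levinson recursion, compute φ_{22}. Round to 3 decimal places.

φ_{22} = (r_2 − r_1²) / (1 − r_1²)
r_1² = (0.35)² = 0.1225
Numerator = -0.364 − 0.1225 = -0.4865; denominator = 1 − 0.1225 = 0.8775
φ_{22} = -0.4865 / 0.8775 = -0.554

-0.554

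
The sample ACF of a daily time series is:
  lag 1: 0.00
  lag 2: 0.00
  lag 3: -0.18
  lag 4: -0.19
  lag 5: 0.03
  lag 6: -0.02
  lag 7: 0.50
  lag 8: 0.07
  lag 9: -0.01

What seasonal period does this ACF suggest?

7

The largest autocorrelation is r_7 = 0.50; the remaining lags stay at or below 0.07.
The dominant spike at lag 7 indicates a seasonal period of 7.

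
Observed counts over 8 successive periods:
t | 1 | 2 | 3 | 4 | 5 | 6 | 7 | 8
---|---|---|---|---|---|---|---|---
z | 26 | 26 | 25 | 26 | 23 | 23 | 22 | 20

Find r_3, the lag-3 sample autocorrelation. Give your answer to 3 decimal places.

0.031

Mean z̄ = (26 + 26 + 25 + 26 + 23 + 23 + 22 + 20)/8 = 23.8750
Σ(z_t−z̄)(z_{t+3}−z̄) = (4.5156) + (-1.8594) + (-0.9844) + (-3.9844) + (3.3906) = 1.0781
Denominator Σ(z_t−z̄)² = 34.8750
r_3 = 1.0781 / 34.8750 = 0.031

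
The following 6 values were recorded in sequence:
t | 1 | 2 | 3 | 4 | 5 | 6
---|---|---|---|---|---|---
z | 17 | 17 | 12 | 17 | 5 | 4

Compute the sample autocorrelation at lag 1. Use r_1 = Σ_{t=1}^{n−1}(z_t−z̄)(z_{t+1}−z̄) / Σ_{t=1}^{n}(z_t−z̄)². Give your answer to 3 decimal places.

0.245

Mean z̄ = (17 + 17 + 12 + 17 + 5 + 4)/6 = 12.0000
Deviations from mean: 5.0000, 5.0000, 0.0000, 5.0000, -7.0000, -8.0000
Numerator Σ_{t=1}^{5}(z_t−z̄)(z_{t+1}−z̄) = 46.0000
Denominator Σ(z_t−z̄)² = 188.0000
r_1 = 46.0000 / 188.0000 = 0.245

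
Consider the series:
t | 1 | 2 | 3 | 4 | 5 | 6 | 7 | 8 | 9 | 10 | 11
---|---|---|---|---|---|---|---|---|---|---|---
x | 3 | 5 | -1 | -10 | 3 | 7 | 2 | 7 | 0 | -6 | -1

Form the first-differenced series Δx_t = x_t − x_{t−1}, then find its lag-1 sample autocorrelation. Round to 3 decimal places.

First differences Δx: 2, -6, -9, 13, 4, -5, 5, -7, -6, 5
Mean of differences = -0.4000
Numerator Σ(Δx_t−Δx̄)(Δx_{t+1}−Δx̄) = -95.5600
Denominator Σ(Δx_t−Δx̄)² = 464.4000
r_1(Δx) = -95.5600 / 464.4000 = -0.206

-0.206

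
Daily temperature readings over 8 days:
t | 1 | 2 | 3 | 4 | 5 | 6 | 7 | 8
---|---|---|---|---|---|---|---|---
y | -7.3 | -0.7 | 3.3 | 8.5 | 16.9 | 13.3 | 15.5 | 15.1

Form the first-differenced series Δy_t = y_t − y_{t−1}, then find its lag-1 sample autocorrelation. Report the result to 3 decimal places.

First differences Δy: 6.6, 4.0, 5.2, 8.4, -3.6, 2.2, -0.4
Mean of differences = 3.2000
Numerator Σ(Δy_t−Δȳ)(Δy_{t+1}−Δȳ) = -10.2400
Denominator Σ(Δy_t−Δȳ)² = 103.4400
r_1(Δy) = -10.2400 / 103.4400 = -0.099

-0.099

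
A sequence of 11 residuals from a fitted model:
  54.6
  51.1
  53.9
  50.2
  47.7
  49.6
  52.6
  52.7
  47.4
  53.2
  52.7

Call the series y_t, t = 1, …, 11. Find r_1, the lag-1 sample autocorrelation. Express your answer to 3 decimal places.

-0.070

Mean ȳ = (54.6 + 51.1 + 53.9 + 50.2 + 47.7 + 49.6 + 52.6 + 52.7 + 47.4 + 53.2 + 52.7)/11 = 51.4273
Numerator Σ_{t=1}^{10}(y_t−ȳ)(y_{t+1}−ȳ) = -4.1562
Denominator Σ(y_t−ȳ)² = 59.0018
r_1 = -4.1562 / 59.0018 = -0.070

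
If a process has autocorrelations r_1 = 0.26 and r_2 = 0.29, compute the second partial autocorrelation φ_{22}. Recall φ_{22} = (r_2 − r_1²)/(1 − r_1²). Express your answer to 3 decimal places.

φ_{22} = (r_2 − r_1²) / (1 − r_1²)
r_1² = (0.26)² = 0.0676
Numerator = 0.29 − 0.0676 = 0.2224; denominator = 1 − 0.0676 = 0.9324
φ_{22} = 0.2224 / 0.9324 = 0.239

0.239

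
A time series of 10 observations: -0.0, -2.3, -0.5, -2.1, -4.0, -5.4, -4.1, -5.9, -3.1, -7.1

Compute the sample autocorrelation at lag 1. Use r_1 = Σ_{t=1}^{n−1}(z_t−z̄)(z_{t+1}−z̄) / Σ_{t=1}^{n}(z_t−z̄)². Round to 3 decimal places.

Mean z̄ = (-0.0 − 2.3 − 0.5 − 2.1 − 4.0 − 5.4 − 4.1 − 5.9 − 3.1 − 7.1)/10 = -3.4500
Numerator Σ_{t=1}^{9}(z_t−z̄)(z_{t+1}−z̄) = 12.3975
Denominator Σ(z_t−z̄)² = 47.7250
r_1 = 12.3975 / 47.7250 = 0.260

0.260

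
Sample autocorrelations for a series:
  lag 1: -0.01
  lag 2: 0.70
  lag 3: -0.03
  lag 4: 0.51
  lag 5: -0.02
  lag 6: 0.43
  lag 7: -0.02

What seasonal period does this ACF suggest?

The largest autocorrelation is r_2 = 0.70, with weaker echoes at lags 4 (0.51) and 6 (0.43); the remaining lags stay at or below -0.01.
The dominant spike at lag 2 indicates a seasonal period of 2.

2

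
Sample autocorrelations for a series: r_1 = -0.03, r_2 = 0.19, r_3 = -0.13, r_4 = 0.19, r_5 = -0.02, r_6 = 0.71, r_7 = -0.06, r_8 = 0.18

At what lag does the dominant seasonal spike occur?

The largest autocorrelation is r_6 = 0.71; the remaining lags stay at or below 0.19.
The dominant spike at lag 6 indicates a seasonal period of 6.

6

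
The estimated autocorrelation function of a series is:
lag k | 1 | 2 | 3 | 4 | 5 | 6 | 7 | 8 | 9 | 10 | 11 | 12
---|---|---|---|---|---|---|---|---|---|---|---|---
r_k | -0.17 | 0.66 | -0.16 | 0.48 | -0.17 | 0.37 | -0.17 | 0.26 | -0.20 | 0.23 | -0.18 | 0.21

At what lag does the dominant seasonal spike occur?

2

The largest autocorrelation is r_2 = 0.66, with weaker echoes at lags 4 (0.48), 6 (0.37), 8 (0.26), 10 (0.23) and 12 (0.21); the remaining lags stay at or below -0.16.
The dominant spike at lag 2 indicates a seasonal period of 2.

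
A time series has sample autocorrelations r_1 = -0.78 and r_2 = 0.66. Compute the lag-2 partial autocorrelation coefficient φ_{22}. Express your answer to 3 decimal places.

0.132

φ_{22} = (r_2 − r_1²) / (1 − r_1²)
r_1² = (-0.78)² = 0.6084
Numerator = 0.66 − 0.6084 = 0.0516; denominator = 1 − 0.6084 = 0.3916
φ_{22} = 0.0516 / 0.3916 = 0.132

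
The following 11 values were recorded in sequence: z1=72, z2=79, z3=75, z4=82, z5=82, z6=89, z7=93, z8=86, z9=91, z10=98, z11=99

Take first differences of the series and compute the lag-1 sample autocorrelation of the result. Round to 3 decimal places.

First differences Δz: 7, -4, 7, 0, 7, 4, -7, 5, 7, 1
Mean of differences = 2.7000
Numerator Σ(Δz_t−Δz̄)(Δz_{t+1}−Δz̄) = -107.5900
Denominator Σ(Δz_t−Δz̄)² = 230.1000
r_1(Δz) = -107.5900 / 230.1000 = -0.468

-0.468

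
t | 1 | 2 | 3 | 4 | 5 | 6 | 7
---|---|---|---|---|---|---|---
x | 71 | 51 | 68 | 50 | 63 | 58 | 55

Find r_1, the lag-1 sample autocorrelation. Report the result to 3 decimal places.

Mean x̄ = (71 + 51 + 68 + 50 + 63 + 58 + 55)/7 = 59.4286
Σ(x_t−x̄)(x_{t+1}−x̄) = (-97.5306) + (-72.2449) + (-80.8163) + (-33.6735) + (-5.1020) + (6.3265) = -283.0408
Denominator Σ(x_t−x̄)² = 401.7143
r_1 = -283.0408 / 401.7143 = -0.705

-0.705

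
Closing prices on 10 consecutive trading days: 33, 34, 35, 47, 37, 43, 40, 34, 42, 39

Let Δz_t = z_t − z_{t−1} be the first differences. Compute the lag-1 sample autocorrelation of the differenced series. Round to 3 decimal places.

First differences Δz: 1, 1, 12, -10, 6, -3, -6, 8, -3
Mean of differences = 0.6667
Numerator Σ(Δz_t−Δz̄)(Δz_{t+1}−Δz̄) = -244.7778
Denominator Σ(Δz_t−Δz̄)² = 396.0000
r_1(Δz) = -244.7778 / 396.0000 = -0.618

-0.618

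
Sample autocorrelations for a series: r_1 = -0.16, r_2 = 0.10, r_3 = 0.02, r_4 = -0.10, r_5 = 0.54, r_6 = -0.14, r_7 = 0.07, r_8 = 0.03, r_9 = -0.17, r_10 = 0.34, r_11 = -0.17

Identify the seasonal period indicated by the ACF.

5

The largest autocorrelation is r_5 = 0.54, with a weaker echo at lag 10 (0.34); the remaining lags stay at or below 0.10.
The dominant spike at lag 5 indicates a seasonal period of 5.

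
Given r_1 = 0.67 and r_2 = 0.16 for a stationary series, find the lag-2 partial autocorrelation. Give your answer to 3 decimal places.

φ_{22} = (r_2 − r_1²) / (1 − r_1²)
r_1² = (0.67)² = 0.4489
Numerator = 0.16 − 0.4489 = -0.2889; denominator = 1 − 0.4489 = 0.5511
φ_{22} = -0.2889 / 0.5511 = -0.524

-0.524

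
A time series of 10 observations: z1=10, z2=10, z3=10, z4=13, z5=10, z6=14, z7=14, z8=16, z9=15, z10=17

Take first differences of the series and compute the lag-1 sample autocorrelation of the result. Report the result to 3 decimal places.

First differences Δz: 0, 0, 3, -3, 4, 0, 2, -1, 2
Mean of differences = 0.7778
Numerator Σ(Δz_t−Δz̄)(Δz_{t+1}−Δz̄) = -29.4938
Denominator Σ(Δz_t−Δz̄)² = 37.5556
r_1(Δz) = -29.4938 / 37.5556 = -0.785

-0.785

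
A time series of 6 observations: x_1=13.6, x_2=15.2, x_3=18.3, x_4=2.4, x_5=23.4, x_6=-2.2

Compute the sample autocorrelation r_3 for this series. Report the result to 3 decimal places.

-0.144

Mean x̄ = (13.6 + 15.2 + 18.3 + 2.4 + 23.4 − 2.2)/6 = 11.7833
Numerator Σ_{t=1}^{3}(x_t−x̄)(x_{t+3}−x̄) = -68.4808
Denominator Σ(x_t−x̄)² = 475.9683
r_3 = -68.4808 / 475.9683 = -0.144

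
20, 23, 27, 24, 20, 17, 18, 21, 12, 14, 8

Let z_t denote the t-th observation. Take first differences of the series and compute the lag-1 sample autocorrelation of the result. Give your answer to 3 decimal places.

First differences Δz: 3, 4, -3, -4, -3, 1, 3, -9, 2, -6
Mean of differences = -1.2000
Numerator Σ(Δz_t−Δz̄)(Δz_{t+1}−Δz̄) = -45.2400
Denominator Σ(Δz_t−Δz̄)² = 175.6000
r_1(Δz) = -45.2400 / 175.6000 = -0.258

-0.258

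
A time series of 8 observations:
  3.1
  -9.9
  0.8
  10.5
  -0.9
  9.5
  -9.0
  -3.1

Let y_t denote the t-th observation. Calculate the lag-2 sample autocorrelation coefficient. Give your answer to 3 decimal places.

Mean ȳ = (3.1 − 9.9 + 0.8 + 10.5 − 0.9 + 9.5 − 9.0 − 3.1)/8 = 0.1250
Σ(y_t−ȳ)(y_{t+2}−ȳ) = (2.0081) + (-104.0094) + (-0.6919) + (97.2656) + (9.3531) + (-30.2344) = -26.3088
Denominator Σ(y_t−ȳ)² = 400.0550
r_2 = -26.3088 / 400.0550 = -0.066

-0.066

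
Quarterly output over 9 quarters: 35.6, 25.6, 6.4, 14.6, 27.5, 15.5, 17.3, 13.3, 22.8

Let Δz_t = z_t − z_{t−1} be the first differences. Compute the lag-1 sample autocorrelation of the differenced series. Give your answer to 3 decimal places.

First differences Δz: -10.0, -19.2, 8.2, 12.9, -12.0, 1.8, -4.0, 9.5
Mean of differences = -1.6000
Numerator Σ(Δz_t−Δz̄)(Δz_{t+1}−Δz̄) = -103.5000
Denominator Σ(Δz_t−Δz̄)² = 935.3000
r_1(Δz) = -103.5000 / 935.3000 = -0.111

-0.111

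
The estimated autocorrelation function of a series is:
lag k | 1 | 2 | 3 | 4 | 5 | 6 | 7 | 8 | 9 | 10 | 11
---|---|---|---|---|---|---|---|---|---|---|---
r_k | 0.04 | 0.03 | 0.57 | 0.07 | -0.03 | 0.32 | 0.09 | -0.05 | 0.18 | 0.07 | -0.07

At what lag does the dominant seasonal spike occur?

The largest autocorrelation is r_3 = 0.57, with weaker echoes at lags 6 (0.32) and 9 (0.18); the remaining lags stay at or below 0.09.
The dominant spike at lag 3 indicates a seasonal period of 3.

3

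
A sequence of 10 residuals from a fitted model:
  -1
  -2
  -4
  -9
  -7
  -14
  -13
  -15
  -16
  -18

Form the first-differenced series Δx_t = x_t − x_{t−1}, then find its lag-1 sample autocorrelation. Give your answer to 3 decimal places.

First differences Δx: -1, -2, -5, 2, -7, 1, -2, -1, -2
Mean of differences = -1.8889
Numerator Σ(Δx_t−Δx̄)(Δx_{t+1}−Δx̄) = -47.0123
Denominator Σ(Δx_t−Δx̄)² = 60.8889
r_1(Δx) = -47.0123 / 60.8889 = -0.772

-0.772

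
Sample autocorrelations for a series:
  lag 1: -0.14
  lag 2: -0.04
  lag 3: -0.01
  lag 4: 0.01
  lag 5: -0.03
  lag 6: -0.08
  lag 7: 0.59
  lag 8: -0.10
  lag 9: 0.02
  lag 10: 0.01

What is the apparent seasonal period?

The largest autocorrelation is r_7 = 0.59; the remaining lags stay at or below 0.02.
The dominant spike at lag 7 indicates a seasonal period of 7.

7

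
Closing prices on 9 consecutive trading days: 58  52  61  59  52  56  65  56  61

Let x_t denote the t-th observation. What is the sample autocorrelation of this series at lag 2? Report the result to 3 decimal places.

Mean x̄ = (58 + 52 + 61 + 59 + 52 + 56 + 65 + 56 + 61)/9 = 57.7778
Σ(x_t−x̄)(x_{t+2}−x̄) = (0.7160) + (-7.0617) + (-18.6173) + (-2.1728) + (-41.7284) + (3.1605) + (23.2716) = -42.4321
Denominator Σ(x_t−x̄)² = 147.5556
r_2 = -42.4321 / 147.5556 = -0.288

-0.288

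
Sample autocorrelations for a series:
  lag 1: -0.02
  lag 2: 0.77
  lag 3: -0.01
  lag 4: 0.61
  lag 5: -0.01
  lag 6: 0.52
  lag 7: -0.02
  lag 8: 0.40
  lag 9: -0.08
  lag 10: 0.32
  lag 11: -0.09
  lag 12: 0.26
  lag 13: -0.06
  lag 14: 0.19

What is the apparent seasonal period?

The largest autocorrelation is r_2 = 0.77, with weaker echoes at lags 4 (0.61), 6 (0.52), 8 (0.40), 10 (0.32), 12 (0.26) and 14 (0.19); the remaining lags stay at or below -0.01.
The dominant spike at lag 2 indicates a seasonal period of 2.

2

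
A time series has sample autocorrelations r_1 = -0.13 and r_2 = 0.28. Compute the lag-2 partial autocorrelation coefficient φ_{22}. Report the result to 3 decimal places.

φ_{22} = (r_2 − r_1²) / (1 − r_1²)
r_1² = (-0.13)² = 0.0169
Numerator = 0.28 − 0.0169 = 0.2631; denominator = 1 − 0.0169 = 0.9831
φ_{22} = 0.2631 / 0.9831 = 0.268

0.268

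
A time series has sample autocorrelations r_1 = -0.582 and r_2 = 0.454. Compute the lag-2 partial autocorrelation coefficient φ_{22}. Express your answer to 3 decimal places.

φ_{22} = (r_2 − r_1²) / (1 − r_1²)
r_1² = (-0.582)² = 0.338724
Numerator = 0.454 − 0.3387 = 0.1153; denominator = 1 − 0.3387 = 0.6613
φ_{22} = 0.1153 / 0.6613 = 0.174

0.174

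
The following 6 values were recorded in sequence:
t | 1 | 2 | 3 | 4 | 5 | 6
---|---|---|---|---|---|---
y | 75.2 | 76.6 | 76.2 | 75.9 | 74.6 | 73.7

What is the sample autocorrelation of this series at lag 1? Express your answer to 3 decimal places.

Mean ȳ = (75.2 + 76.6 + 76.2 + 75.9 + 74.6 + 73.7)/6 = 75.3667
Σ(y_t−ȳ)(y_{t+1}−ȳ) = (-0.2056) + (1.0278) + (0.4444) + (-0.4089) + (1.2778) = 2.1356
Denominator Σ(y_t−ȳ)² = 5.8933
r_1 = 2.1356 / 5.8933 = 0.362

0.362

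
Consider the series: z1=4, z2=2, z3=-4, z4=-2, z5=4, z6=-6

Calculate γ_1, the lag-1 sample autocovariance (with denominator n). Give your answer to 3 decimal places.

Mean z̄ = (4 + 2 − 4 − 2 + 4 − 6)/6 = -0.3333
Deviations: 4.3333, 2.3333, -3.6667, -1.6667, 4.3333, -5.6667
Σ_{t=1}^{5}(z_t−z̄)(z_{t+1}−z̄) = -24.1111
γ_1 = -24.1111 / 6 = -4.019

-4.019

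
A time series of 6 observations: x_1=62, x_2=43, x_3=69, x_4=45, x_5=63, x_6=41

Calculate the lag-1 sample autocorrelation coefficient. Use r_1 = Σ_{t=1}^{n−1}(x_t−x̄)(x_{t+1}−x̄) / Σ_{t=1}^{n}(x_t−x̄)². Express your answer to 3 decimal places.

Mean x̄ = (62 + 43 + 69 + 45 + 63 + 41)/6 = 53.8333
Deviations from mean: 8.1667, -10.8333, 15.1667, -8.8333, 9.1667, -12.8333
Σ(x_t−x̄)(x_{t+1}−x̄) = (-88.4722) + (-164.3056) + (-133.9722) + (-80.9722) + (-117.6389) = -585.3611
Denominator Σ(x_t−x̄)² = 740.8333
r_1 = -585.3611 / 740.8333 = -0.790

-0.790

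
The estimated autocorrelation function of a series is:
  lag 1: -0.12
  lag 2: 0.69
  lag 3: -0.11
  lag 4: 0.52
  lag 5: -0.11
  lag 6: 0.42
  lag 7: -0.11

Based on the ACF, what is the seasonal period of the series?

The largest autocorrelation is r_2 = 0.69, with weaker echoes at lags 4 (0.52) and 6 (0.42); the remaining lags stay at or below -0.11.
The dominant spike at lag 2 indicates a seasonal period of 2.

2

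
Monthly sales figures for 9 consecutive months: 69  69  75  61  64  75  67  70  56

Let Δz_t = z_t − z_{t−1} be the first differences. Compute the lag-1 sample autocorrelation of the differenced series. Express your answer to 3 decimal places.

First differences Δz: 0, 6, -14, 3, 11, -8, 3, -14
Mean of differences = -1.6250
Numerator Σ(Δz_t−Δz̄)(Δz_{t+1}−Δz̄) = -248.0156
Denominator Σ(Δz_t−Δz̄)² = 609.8750
r_1(Δz) = -248.0156 / 609.8750 = -0.407

-0.407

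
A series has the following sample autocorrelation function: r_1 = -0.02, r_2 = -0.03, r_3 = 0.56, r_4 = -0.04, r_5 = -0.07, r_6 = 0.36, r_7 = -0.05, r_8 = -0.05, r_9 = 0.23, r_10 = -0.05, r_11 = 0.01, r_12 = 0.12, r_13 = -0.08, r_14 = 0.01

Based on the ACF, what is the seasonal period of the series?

3

The largest autocorrelation is r_3 = 0.56, with weaker echoes at lags 6 (0.36) and 9 (0.23); the remaining lags stay at or below 0.12.
The dominant spike at lag 3 indicates a seasonal period of 3.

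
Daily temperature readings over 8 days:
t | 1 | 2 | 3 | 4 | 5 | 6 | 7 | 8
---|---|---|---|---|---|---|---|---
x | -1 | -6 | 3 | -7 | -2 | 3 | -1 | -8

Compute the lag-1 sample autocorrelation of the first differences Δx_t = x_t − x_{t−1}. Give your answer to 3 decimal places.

First differences Δx: -5, 9, -10, 5, 5, -4, -7
Mean of differences = -1.0000
Numerator Σ(Δx_t−Δx̄)(Δx_{t+1}−Δx̄) = -148.0000
Denominator Σ(Δx_t−Δx̄)² = 314.0000
r_1(Δx) = -148.0000 / 314.0000 = -0.471

-0.471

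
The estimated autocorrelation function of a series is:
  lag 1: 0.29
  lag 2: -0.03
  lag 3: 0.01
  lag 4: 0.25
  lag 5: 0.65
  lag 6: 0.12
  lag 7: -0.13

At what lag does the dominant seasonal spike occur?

5

The largest autocorrelation is r_5 = 0.65; the remaining lags stay at or below 0.29.
The dominant spike at lag 5 indicates a seasonal period of 5.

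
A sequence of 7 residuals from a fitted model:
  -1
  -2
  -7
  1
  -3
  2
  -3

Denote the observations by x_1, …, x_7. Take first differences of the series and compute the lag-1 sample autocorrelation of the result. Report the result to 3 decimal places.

First differences Δx: -1, -5, 8, -4, 5, -5
Mean of differences = -0.3333
Numerator Σ(Δx_t−Δx̄)(Δx_{t+1}−Δx̄) = -110.7778
Denominator Σ(Δx_t−Δx̄)² = 155.3333
r_1(Δx) = -110.7778 / 155.3333 = -0.713

-0.713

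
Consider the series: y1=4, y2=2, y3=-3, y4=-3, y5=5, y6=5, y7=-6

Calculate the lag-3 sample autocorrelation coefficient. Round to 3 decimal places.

0.014

Mean ȳ = (4 + 2 − 3 − 3 + 5 + 5 − 6)/7 = 0.5714
Deviations from mean: 3.4286, 1.4286, -3.5714, -3.5714, 4.4286, 4.4286, -6.5714
Σ(y_t−ȳ)(y_{t+3}−ȳ) = (-12.2449) + (6.3265) + (-15.8163) + (23.4694) = 1.7347
Denominator Σ(y_t−ȳ)² = 121.7143
r_3 = 1.7347 / 121.7143 = 0.014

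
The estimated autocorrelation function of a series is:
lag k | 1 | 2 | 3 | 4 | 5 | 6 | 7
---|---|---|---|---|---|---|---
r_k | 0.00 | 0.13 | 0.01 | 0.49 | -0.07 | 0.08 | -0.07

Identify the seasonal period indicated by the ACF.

4

The largest autocorrelation is r_4 = 0.49; the remaining lags stay at or below 0.13.
The dominant spike at lag 4 indicates a seasonal period of 4.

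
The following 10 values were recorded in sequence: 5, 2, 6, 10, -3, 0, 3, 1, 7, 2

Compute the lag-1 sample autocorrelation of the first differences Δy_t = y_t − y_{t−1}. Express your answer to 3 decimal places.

-0.426

First differences Δy: -3, 4, 4, -13, 3, 3, -2, 6, -5
Mean of differences = -0.3333
Numerator Σ(Δy_t−Δȳ)(Δy_{t+1}−Δȳ) = -124.4444
Denominator Σ(Δy_t−Δȳ)² = 292.0000
r_1(Δy) = -124.4444 / 292.0000 = -0.426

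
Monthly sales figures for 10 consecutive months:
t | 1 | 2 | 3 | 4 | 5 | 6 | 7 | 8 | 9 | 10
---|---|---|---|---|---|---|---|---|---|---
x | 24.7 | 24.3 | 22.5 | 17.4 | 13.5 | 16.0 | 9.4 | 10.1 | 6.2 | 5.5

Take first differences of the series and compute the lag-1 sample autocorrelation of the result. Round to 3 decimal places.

-0.635

First differences Δx: -0.4, -1.8, -5.1, -3.9, 2.5, -6.6, 0.7, -3.9, -0.7
Mean of differences = -2.1333
Numerator Σ(Δx_t−Δx̄)(Δx_{t+1}−Δx̄) = -44.2444
Denominator Σ(Δx_t−Δx̄)² = 69.6600
r_1(Δx) = -44.2444 / 69.6600 = -0.635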